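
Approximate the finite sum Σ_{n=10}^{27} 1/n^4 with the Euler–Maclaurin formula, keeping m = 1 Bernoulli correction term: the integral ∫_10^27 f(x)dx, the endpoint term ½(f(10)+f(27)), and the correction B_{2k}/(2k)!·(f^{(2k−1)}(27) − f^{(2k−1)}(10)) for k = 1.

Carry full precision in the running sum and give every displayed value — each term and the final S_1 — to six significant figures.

S_1 ≈ 0.000370649

∫_10^27 1/x^4 dx evaluates to 0.000316398.
½[f(10) + f(27)] = ½[0.000100000 + 1.88168e-06] = 5.09408e-05.
So far: 0.000367339.
Correction k=1: B_{2}/2! · (f^{(1)}(27) − f^{(1)}(10)) = 1/12 · (-2.78767e-07 − (-4.00000e-05)) = 3.31010e-06.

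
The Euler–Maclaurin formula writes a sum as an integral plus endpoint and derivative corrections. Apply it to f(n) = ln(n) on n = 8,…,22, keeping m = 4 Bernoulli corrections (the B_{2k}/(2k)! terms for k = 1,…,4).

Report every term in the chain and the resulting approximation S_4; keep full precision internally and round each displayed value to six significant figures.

The integral term ∫_8^22 ln(x) dx = 37.3674.
½[f(8) + f(22)] = ½[2.07944 + 3.09104] = 2.58524.
Integral + boundary = 39.9526.
Order-1 term: 1/12 · (0.0454545 − 0.125000) = -0.00662879.
Running total after k=1: 39.9460.
Order-2 term: −1/720 · (0.000187829 − 0.00390625) = 5.16447e-06.
Running total after k=2: 39.9460.
Order-3 term: 1/30240 · (4.65691e-06 − 0.000732422) = -2.40663e-08.
Running total after k=3: 39.9460.
Order-4 term: −1/1209600 · (2.88651e-07 − 0.000343323) = 2.83593e-10.

S_4 ≈ 39.9460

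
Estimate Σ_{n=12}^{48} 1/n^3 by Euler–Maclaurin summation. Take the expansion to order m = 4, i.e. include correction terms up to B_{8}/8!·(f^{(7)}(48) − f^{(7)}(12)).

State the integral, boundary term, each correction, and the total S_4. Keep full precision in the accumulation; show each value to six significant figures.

S_4 ≈ 0.00356106

Integral: ∫_12^48 1/x^3 dx = 0.00325521.
½[f(12) + f(48)] = ½[0.000578704 + 9.04225e-06] = 0.000293873.
Integral + boundary = 0.00354908.
Correction k=1: B_{2}/2! · (f^{(1)}(48) − f^{(1)}(12)) = 1/12 · (-5.65140e-07 − (-0.000144676)) = 1.20092e-05.
Running total after k=1: 0.00356109.
Correction k=2: B_{4}/4! · (f^{(3)}(48) − f^{(3)}(12)) = −1/720 · (-4.90573e-09 − (-2.00939e-05)) = -2.79014e-08.
Running total after k=2: 0.00356106.
Correction k=3: B_{6}/6! · (f^{(5)}(48) − f^{(5)}(12)) = 1/30240 · (-8.94274e-11 − (-5.86071e-06)) = 1.93804e-10.
Running total after k=3: 0.00356106.
Correction k=4: B_{8}/8! · (f^{(7)}(48) − f^{(7)}(12)) = −1/1209600 · (-2.79461e-12 − (-2.93036e-06)) = -2.42258e-12.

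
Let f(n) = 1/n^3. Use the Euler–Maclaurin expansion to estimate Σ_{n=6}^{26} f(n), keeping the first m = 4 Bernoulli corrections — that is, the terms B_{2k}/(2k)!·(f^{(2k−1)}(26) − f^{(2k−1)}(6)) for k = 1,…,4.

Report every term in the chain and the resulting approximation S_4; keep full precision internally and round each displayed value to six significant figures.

S_4 ≈ 0.0156831

Integral: ∫_6^26 1/x^3 dx = 0.0131492.
Boundary: ½(f(6) + f(26)) = ½(0.00462963 + 5.68958e-05) = 0.00234326.
So far: 0.0154925.
Correction k=1: B_{2}/2! · (f^{(1)}(26) − f^{(1)}(6)) = 1/12 · (-6.56490e-06 − (-0.00231481)) = 0.000192354.
After k=1: 0.0156849.
Correction k=2: B_{4}/4! · (f^{(3)}(26) − f^{(3)}(6)) = −1/720 · (-1.94228e-07 − (-0.00128601)) = -1.78585e-06.
After k=2: 0.0156831.
Correction k=3: B_{6}/6! · (f^{(5)}(26) − f^{(5)}(6)) = 1/30240 · (-1.20674e-08 − (-0.00150034)) = 4.96141e-08.
After k=3: 0.0156831.
Correction k=4: B_{8}/8! · (f^{(7)}(26) − f^{(7)}(6)) = −1/1209600 · (-1.28529e-09 − (-0.00300069)) = -2.48072e-09.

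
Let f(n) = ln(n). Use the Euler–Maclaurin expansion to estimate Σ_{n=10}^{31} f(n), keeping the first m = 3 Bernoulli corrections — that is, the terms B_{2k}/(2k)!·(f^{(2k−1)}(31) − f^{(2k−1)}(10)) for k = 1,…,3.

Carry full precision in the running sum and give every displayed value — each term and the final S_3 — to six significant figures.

∫_10^31 ln(x) dx evaluates to 62.4278.
Endpoint term: (f(10) + f(31))/2 = (2.30259 + 3.43399)/2 = 2.86829.
So far: 65.2960.
Correction k=1: B_{2}/2! · (f^{(1)}(31) − f^{(1)}(10)) = 1/12 · (0.0322581 − 0.100000) = -0.00564516.
Running total after k=1: 65.2904.
Correction k=2: B_{4}/4! · (f^{(3)}(31) − f^{(3)}(10)) = −1/720 · (6.71344e-05 − 0.00200000) = 2.68454e-06.
Running total after k=2: 65.2904.
Correction k=3: B_{6}/6! · (f^{(5)}(31) − f^{(5)}(10)) = 1/30240 · (8.38306e-07 − 0.000240000) = -7.90879e-09.

S_3 ≈ 65.2904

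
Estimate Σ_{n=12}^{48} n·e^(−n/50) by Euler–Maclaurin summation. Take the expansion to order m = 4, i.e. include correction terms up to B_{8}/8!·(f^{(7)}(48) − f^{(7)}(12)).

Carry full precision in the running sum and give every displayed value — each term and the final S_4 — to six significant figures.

S_4 ≈ 576.232

The integral term ∫_12^48 x·e^(−x/50) dx = 562.371.
Boundary: ½(f(12) + f(48)) = ½(9.43953 + 18.3789) = 13.9092.
Integral + boundary = 576.280.
k=1: B_{2}/(2)! × [f^{(1)}(48) − f^{(1)}(12)] = 1/12 × (0.0153157 − 0.597837) = -0.0485435.
After k=1: 576.232.
k=2: B_{4}/(4)! × [f^{(3)}(48) − f^{(3)}(12)] = −1/720 × (0.000312441 − 0.000868437) = 7.72217e-07.
After k=2: 576.232.
k=3: B_{6}/(6)! × [f^{(5)}(48) − f^{(5)}(12)] = 1/30240 × (2.47502e-07 − 5.99096e-07) = -1.16268e-11.
After k=3: 576.232.
k=4: B_{8}/(8)! × [f^{(7)}(48) − f^{(7)}(12)] = −1/1209600 × (1.48011e-10 − 3.40327e-10) = 1.58991e-16.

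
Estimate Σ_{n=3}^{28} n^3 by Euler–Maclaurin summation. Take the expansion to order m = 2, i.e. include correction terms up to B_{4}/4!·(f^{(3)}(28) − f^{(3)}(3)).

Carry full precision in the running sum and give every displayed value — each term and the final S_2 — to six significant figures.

S_2 ≈ 164827

The integral term ∫_3^28 x^3 dx = 153644.
Boundary: ½(f(3) + f(28)) = ½(27.0000 + 21952.0) = 10989.5.
Running total after boundary: 164633.
Order-1 term: 1/12 · (2352.00 − 27.0000) = 193.750.
After k=1: 164827.
Order-2 term: −1/720 · (6.00000 − 6.00000) = 0.00000.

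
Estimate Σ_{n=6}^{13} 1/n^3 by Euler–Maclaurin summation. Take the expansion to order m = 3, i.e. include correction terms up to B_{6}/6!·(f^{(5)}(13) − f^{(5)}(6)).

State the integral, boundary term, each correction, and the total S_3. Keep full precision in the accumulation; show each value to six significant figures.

Integral: ∫_6^13 1/x^3 dx = 0.0109303.
½[f(6) + f(13)] = ½[0.00462963 + 0.000455166] = 0.00254240.
Running total after boundary: 0.0134727.
Order-1 term: 1/12 · (-0.000105038 − (-0.00231481)) = 0.000184148.
Partial sum through k=1: 0.0136569.
Order-2 term: −1/720 · (-1.24306e-05 − (-0.00128601)) = -1.76886e-06.
Partial sum through k=2: 0.0136551.
Order-3 term: 1/30240 · (-3.08925e-06 − (-0.00150034)) = 4.95124e-08.

S_3 ≈ 0.0136551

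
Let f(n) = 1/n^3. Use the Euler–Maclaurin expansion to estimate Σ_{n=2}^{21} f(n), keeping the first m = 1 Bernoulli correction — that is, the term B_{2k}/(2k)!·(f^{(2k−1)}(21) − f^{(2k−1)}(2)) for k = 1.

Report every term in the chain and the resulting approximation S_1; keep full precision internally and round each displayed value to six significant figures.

S_1 ≈ 0.202044

Integral: ∫_2^21 1/x^3 dx = 0.123866.
Endpoint term: (f(2) + f(21))/2 = (0.125000 + 0.000107980)/2 = 0.0625540.
Integral + boundary = 0.186420.
Order-1 term: 1/12 · (-1.54257e-05 − (-0.187500)) = 0.0156237.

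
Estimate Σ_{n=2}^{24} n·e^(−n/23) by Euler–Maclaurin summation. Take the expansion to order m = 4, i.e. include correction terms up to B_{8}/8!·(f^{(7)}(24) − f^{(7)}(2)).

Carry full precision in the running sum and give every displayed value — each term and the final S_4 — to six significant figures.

S_4 ≈ 151.427

The integral term ∫_2^24 x·e^(−x/23) dx = 146.354.
Boundary: ½(f(2) + f(24)) = ½(1.83343 + 8.45346) = 5.14345.
Running total after boundary: 151.498.
Order-1 term: 1/12 · (-0.0153142 − 0.837002) = -0.0710264.
Running total after k=1: 151.427.
Order-2 term: −1/720 · (0.00130272 − 0.00504808) = 5.20189e-06.
Running total after k=2: 151.427.
Order-3 term: 1/30240 · (4.97995e-06 − 1.60944e-05) = -3.67541e-10.
Running total after k=3: 151.427.
Order-4 term: −1/1209600 · (1.41726e-08 − 4.28092e-08) = 2.36745e-14.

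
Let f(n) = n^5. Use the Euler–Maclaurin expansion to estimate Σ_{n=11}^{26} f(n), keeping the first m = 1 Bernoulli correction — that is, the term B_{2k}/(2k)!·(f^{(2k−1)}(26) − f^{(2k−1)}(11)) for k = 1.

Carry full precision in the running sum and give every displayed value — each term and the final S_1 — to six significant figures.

Integral: ∫_11^26 x^5 dx = 5.11907e+07.
Endpoint term: (f(11) + f(26))/2 = (161051 + 1.18814e+07)/2 = 6.02121e+06.
Running total after boundary: 5.72119e+07.
k=1: B_{2}/(2)! × [f^{(1)}(26) − f^{(1)}(11)] = 1/12 × (2.28488e+06 − 73205.0) = 184306.

S_1 ≈ 5.73962e+07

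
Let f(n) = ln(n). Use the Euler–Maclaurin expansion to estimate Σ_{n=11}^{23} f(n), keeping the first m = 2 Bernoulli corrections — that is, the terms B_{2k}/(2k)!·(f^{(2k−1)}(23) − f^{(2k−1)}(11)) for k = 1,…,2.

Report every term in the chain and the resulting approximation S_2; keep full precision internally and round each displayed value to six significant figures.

Integral: ∫_11^23 ln(x) dx = 33.7395.
Boundary: ½(f(11) + f(23)) = ½(2.39790 + 3.13549) = 2.76669.
So far: 36.5062.
Order-1 term: 1/12 · (0.0434783 − 0.0909091) = -0.00395257.
After k=1: 36.5023.
Order-2 term: −1/720 · (0.000164379 − 0.00150263) = 1.85868e-06.

S_2 ≈ 36.5023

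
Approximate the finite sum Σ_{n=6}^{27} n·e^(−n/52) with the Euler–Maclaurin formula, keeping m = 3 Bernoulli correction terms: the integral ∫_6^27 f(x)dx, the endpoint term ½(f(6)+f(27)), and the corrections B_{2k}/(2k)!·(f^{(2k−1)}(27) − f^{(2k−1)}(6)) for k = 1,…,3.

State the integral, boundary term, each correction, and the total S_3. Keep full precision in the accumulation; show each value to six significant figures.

Integral: ∫_6^27 x·e^(−x/52) dx = 243.157.
Boundary: ½(f(6) + f(27)) = ½(5.34614 + 16.0644) = 10.7053.
So far: 253.862.
Correction k=1: B_{2}/2! · (f^{(1)}(27) − f^{(1)}(6)) = 1/12 · (0.286047 − 0.788213) = -0.0418472.
Running total after k=1: 253.820.
Correction k=2: B_{4}/4! · (f^{(3)}(27) − f^{(3)}(6)) = −1/720 · (0.000545859 − 0.000950540) = 5.62056e-07.
Running total after k=2: 253.820.
Correction k=3: B_{6}/6! · (f^{(5)}(27) − f^{(5)}(6)) = 1/30240 · (3.64620e-07 − 5.95259e-07) = -7.62697e-12.

S_3 ≈ 253.820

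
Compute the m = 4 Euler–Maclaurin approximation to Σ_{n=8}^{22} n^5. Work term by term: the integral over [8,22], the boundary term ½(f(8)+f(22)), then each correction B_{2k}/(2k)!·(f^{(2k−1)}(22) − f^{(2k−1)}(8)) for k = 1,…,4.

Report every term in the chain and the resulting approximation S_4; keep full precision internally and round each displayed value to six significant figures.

S_4 ≈ 2.15420e+07

Integral: ∫_8^22 x^5 dx = 1.88530e+07.
½[f(8) + f(22)] = ½[32768.0 + 5.15363e+06] = 2.59320e+06.
Integral + boundary = 2.14462e+07.
Correction k=1: B_{2}/2! · (f^{(1)}(22) − f^{(1)}(8)) = 1/12 · (1.17128e+06 − 20480.0) = 95900.0.
Running total after k=1: 2.15421e+07.
Correction k=2: B_{4}/4! · (f^{(3)}(22) − f^{(3)}(8)) = −1/720 · (29040.0 − 3840.00) = -35.0000.
Running total after k=2: 2.15420e+07.
Correction k=3: B_{6}/6! · (f^{(5)}(22) − f^{(5)}(8)) = 1/30240 · (120.000 − 120.000) = 0.00000.
Running total after k=3: 2.15420e+07.
Correction k=4: B_{8}/8! · (f^{(7)}(22) − f^{(7)}(8)) = −1/1209600 · (0.00000 − 0.00000) = 0.00000.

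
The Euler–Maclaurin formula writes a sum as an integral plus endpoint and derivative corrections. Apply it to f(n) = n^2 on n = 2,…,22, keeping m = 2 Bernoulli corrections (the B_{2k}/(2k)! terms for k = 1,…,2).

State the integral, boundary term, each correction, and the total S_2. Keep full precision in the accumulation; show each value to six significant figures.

The integral term ∫_2^22 x^2 dx = 3546.67.
½[f(2) + f(22)] = ½[4.00000 + 484.000] = 244.000.
So far: 3790.67.
k=1: B_{2}/(2)! × [f^{(1)}(22) − f^{(1)}(2)] = 1/12 × (44.0000 − 4.00000) = 3.33333.
After k=1: 3794.00.
k=2: B_{4}/(4)! × [f^{(3)}(22) − f^{(3)}(2)] = −1/720 × (0.00000 − 0.00000) = 0.00000.

S_2 ≈ 3794.00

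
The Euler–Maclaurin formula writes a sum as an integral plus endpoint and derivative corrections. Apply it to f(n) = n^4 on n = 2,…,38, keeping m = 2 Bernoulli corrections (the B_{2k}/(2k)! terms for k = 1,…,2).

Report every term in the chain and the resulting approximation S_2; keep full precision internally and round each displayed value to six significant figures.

∫_2^38 x^4 dx evaluates to 1.58470e+07.
½[f(2) + f(38)] = ½[16.0000 + 2.08514e+06] = 1.04258e+06.
Running total after boundary: 1.68896e+07.
Order-1 term: 1/12 · (219488 − 32.0000) = 18288.0.
Running total after k=1: 1.69079e+07.
Order-2 term: −1/720 · (912.000 − 48.0000) = -1.20000.

S_2 ≈ 1.69079e+07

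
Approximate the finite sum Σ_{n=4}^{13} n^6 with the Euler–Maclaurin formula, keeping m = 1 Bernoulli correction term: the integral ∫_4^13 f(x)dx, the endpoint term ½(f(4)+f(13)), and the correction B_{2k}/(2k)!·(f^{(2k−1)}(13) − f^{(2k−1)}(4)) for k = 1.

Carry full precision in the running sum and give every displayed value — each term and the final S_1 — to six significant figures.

S_1 ≈ 1.15623e+07

Integral: ∫_4^13 x^6 dx = 8.96173e+06.
Endpoint term: (f(4) + f(13))/2 = (4096.00 + 4.82681e+06)/2 = 2.41545e+06.
So far: 1.13772e+07.
k=1: B_{2}/(2)! × [f^{(1)}(13) − f^{(1)}(4)] = 1/12 × (2.22776e+06 − 6144.00) = 185134.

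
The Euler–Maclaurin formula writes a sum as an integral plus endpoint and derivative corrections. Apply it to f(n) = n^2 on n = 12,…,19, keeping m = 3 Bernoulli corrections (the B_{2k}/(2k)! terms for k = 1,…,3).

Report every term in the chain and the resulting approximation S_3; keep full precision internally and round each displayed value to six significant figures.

S_3 ≈ 1964.00

The integral term ∫_12^19 x^2 dx = 1710.33.
Boundary: ½(f(12) + f(19)) = ½(144.000 + 361.000) = 252.500.
Running total after boundary: 1962.83.
Correction k=1: B_{2}/2! · (f^{(1)}(19) − f^{(1)}(12)) = 1/12 · (38.0000 − 24.0000) = 1.16667.
After k=1: 1964.00.
Correction k=2: B_{4}/4! · (f^{(3)}(19) − f^{(3)}(12)) = −1/720 · (0.00000 − 0.00000) = 0.00000.
After k=2: 1964.00.
Correction k=3: B_{6}/6! · (f^{(5)}(19) − f^{(5)}(12)) = 1/30240 · (0.00000 − 0.00000) = 0.00000.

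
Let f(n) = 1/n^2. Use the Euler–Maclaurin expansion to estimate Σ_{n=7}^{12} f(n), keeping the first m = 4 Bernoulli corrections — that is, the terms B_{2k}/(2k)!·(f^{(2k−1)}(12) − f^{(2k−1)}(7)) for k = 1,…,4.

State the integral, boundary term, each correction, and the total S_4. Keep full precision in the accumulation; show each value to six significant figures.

∫_7^12 1/x^2 dx evaluates to 0.0595238.
Endpoint term: (f(7) + f(12))/2 = (0.0204082 + 0.00694444)/2 = 0.0136763.
Running total after boundary: 0.0732001.
Correction k=1: B_{2}/2! · (f^{(1)}(12) − f^{(1)}(7)) = 1/12 · (-0.00115741 − (-0.00583090)) = 0.000389458.
Partial sum through k=1: 0.0735896.
Correction k=2: B_{4}/4! · (f^{(3)}(12) − f^{(3)}(7)) = −1/720 · (-9.64506e-05 − (-0.00142798)) = -1.84934e-06.
Partial sum through k=2: 0.0735877.
Correction k=3: B_{6}/6! · (f^{(5)}(12) − f^{(5)}(7)) = 1/30240 · (-2.00939e-05 − (-0.000874271)) = 2.82466e-08.
Partial sum through k=3: 0.0735878.
Correction k=4: B_{8}/8! · (f^{(7)}(12) − f^{(7)}(7)) = −1/1209600 · (-7.81429e-06 − (-0.000999167)) = -8.19571e-10.

S_4 ≈ 0.0735877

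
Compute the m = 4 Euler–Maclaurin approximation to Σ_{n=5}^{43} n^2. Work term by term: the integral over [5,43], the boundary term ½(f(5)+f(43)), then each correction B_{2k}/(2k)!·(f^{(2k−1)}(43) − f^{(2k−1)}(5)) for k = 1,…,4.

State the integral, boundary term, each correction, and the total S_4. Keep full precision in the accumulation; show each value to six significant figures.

S_4 ≈ 27404.0

Integral: ∫_5^43 x^2 dx = 26460.7.
½[f(5) + f(43)] = ½[25.0000 + 1849.00] = 937.000.
Integral + boundary = 27397.7.
Order-1 term: 1/12 · (86.0000 − 10.0000) = 6.33333.
After k=1: 27404.0.
Order-2 term: −1/720 · (0.00000 − 0.00000) = 0.00000.
After k=2: 27404.0.
Order-3 term: 1/30240 · (0.00000 − 0.00000) = 0.00000.
After k=3: 27404.0.
Order-4 term: −1/1209600 · (0.00000 − 0.00000) = 0.00000.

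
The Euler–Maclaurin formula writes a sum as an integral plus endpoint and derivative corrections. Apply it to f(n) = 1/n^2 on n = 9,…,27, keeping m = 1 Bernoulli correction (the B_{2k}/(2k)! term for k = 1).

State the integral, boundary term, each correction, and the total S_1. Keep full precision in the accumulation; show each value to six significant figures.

S_1 ≈ 0.0811529

∫_9^27 1/x^2 dx evaluates to 0.0740741.
Endpoint term: (f(9) + f(27))/2 = (0.0123457 + 0.00137174)/2 = 0.00685871.
So far: 0.0809328.
Order-1 term: 1/12 · (-0.000101611 − (-0.00274348)) = 0.000220156.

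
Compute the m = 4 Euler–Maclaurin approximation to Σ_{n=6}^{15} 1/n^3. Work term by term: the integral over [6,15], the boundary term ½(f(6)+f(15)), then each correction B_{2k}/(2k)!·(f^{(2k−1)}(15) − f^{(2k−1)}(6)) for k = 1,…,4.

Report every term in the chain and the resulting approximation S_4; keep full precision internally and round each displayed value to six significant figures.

S_4 ≈ 0.0143159

∫_6^15 1/x^3 dx evaluates to 0.0116667.
Boundary: ½(f(6) + f(15)) = ½(0.00462963 + 0.000296296) = 0.00246296.
Integral + boundary = 0.0141296.
Order-1 term: 1/12 · (-5.92593e-05 − (-0.00231481)) = 0.000187963.
After k=1: 0.0143176.
Order-2 term: −1/720 · (-5.26749e-06 − (-0.00128601)) = -1.77881e-06.
After k=2: 0.0143158.
Order-3 term: 1/30240 · (-9.83265e-07 − (-0.00150034)) = 4.95820e-08.
After k=3: 0.0143159.
Order-4 term: −1/1209600 · (-3.14645e-07 − (-0.00300069)) = -2.48047e-09.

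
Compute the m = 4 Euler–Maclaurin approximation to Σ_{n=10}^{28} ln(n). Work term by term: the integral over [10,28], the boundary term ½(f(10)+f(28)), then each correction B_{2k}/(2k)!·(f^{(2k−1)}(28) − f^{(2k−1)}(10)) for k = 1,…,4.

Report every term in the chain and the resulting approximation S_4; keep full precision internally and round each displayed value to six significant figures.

S_4 ≈ 55.0879

Integral: ∫_10^28 ln(x) dx = 52.2759.
½[f(10) + f(28)] = ½[2.30259 + 3.33220] = 2.81739.
So far: 55.0933.
Correction k=1: B_{2}/2! · (f^{(1)}(28) − f^{(1)}(10)) = 1/12 · (0.0357143 − 0.100000) = -0.00535714.
Partial sum through k=1: 55.0879.
Correction k=2: B_{4}/4! · (f^{(3)}(28) − f^{(3)}(10)) = −1/720 · (9.11079e-05 − 0.00200000) = 2.65124e-06.
Partial sum through k=2: 55.0879.
Correction k=3: B_{6}/6! · (f^{(5)}(28) − f^{(5)}(10)) = 1/30240 · (1.39451e-06 − 0.000240000) = -7.89039e-09.
Partial sum through k=3: 55.0879.
Correction k=4: B_{8}/8! · (f^{(7)}(28) − f^{(7)}(10)) = −1/1209600 · (5.33613e-08 − 7.20000e-05) = 5.94797e-11.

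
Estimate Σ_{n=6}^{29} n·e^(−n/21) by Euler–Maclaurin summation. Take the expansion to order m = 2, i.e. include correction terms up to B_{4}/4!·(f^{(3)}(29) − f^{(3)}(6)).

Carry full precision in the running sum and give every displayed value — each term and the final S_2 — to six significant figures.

S_2 ≈ 168.028

The integral term ∫_6^29 x·e^(−x/21) dx = 162.182.
½[f(6) + f(29)] = ½[4.50886 + 7.28883] = 5.89885.
Running total after boundary: 168.080.
Correction k=1: B_{2}/2! · (f^{(1)}(29) − f^{(1)}(6)) = 1/12 · (-0.0957482 − 0.536769) = -0.0527098.
After k=1: 168.028.
Correction k=2: B_{4}/4! · (f^{(3)}(29) − f^{(3)}(6)) = −1/720 · (0.000922744 − 0.00462522) = 5.14233e-06.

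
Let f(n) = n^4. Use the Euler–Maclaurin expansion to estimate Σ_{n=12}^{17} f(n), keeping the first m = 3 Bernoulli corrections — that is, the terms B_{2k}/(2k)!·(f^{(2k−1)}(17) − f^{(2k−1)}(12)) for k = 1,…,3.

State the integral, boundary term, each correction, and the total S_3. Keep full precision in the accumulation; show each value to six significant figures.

∫_12^17 x^4 dx evaluates to 234205.
Endpoint term: (f(12) + f(17))/2 = (20736.0 + 83521.0)/2 = 52128.5.
Running total after boundary: 286334.
k=1: B_{2}/(2)! × [f^{(1)}(17) − f^{(1)}(12)] = 1/12 × (19652.0 − 6912.00) = 1061.67.
Running total after k=1: 287395.
k=2: B_{4}/(4)! × [f^{(3)}(17) − f^{(3)}(12)] = −1/720 × (408.000 − 288.000) = -0.166667.
Running total after k=2: 287395.
k=3: B_{6}/(6)! × [f^{(5)}(17) − f^{(5)}(12)] = 1/30240 × (0.00000 − 0.00000) = 0.00000.

S_3 ≈ 287395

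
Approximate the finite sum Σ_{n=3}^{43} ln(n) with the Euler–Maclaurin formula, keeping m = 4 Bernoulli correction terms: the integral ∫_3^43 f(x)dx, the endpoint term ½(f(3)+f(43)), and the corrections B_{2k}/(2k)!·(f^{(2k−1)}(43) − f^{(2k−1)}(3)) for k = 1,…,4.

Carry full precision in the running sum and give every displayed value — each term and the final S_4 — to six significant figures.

∫_3^43 ln(x) dx evaluates to 118.436.
Boundary: ½(f(3) + f(43)) = ½(1.09861 + 3.76120) = 2.42991.
Integral + boundary = 120.866.
k=1: B_{2}/(2)! × [f^{(1)}(43) − f^{(1)}(3)] = 1/12 × (0.0232558 − 0.333333) = -0.0258398.
Partial sum through k=1: 120.840.
k=2: B_{4}/(4)! × [f^{(3)}(43) − f^{(3)}(3)] = −1/720 × (2.51550e-05 − 0.0740741) = 0.000102846.
Partial sum through k=2: 120.840.
k=3: B_{6}/(6)! × [f^{(5)}(43) − f^{(5)}(3)] = 1/30240 × (1.63256e-07 − 0.0987654) = -3.26605e-06.
Partial sum through k=3: 120.840.
k=4: B_{8}/(8)! × [f^{(7)}(43) − f^{(7)}(3)] = −1/1209600 × (2.64883e-09 − 0.329218) = 2.72171e-07.

S_4 ≈ 120.840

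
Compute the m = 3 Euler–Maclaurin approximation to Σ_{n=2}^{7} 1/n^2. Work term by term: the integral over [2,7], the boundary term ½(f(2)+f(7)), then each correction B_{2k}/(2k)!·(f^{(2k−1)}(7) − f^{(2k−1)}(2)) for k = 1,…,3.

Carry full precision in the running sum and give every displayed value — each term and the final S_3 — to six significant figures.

S_3 ≈ 0.511841

∫_2^7 1/x^2 dx evaluates to 0.357143.
½[f(2) + f(7)] = ½[0.250000 + 0.0204082] = 0.135204.
Running total after boundary: 0.492347.
Order-1 term: 1/12 · (-0.00583090 − (-0.250000)) = 0.0203474.
After k=1: 0.512694.
Order-2 term: −1/720 · (-0.00142798 − (-0.750000)) = -0.00103968.
After k=2: 0.511655.
Order-3 term: 1/30240 · (-0.000874271 − (-5.62500)) = 0.000185983.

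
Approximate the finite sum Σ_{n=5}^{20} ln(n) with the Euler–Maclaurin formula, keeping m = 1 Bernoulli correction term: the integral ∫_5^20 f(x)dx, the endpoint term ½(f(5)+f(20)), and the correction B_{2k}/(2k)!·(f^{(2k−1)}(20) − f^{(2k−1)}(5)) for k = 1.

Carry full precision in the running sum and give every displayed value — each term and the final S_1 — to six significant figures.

Integral: ∫_5^20 ln(x) dx = 36.8675.
Boundary: ½(f(5) + f(20)) = ½(1.60944 + 2.99573) = 2.30259.
So far: 39.1700.
k=1: B_{2}/(2)! × [f^{(1)}(20) − f^{(1)}(5)] = 1/12 × (0.0500000 − 0.200000) = -0.0125000.

S_1 ≈ 39.1575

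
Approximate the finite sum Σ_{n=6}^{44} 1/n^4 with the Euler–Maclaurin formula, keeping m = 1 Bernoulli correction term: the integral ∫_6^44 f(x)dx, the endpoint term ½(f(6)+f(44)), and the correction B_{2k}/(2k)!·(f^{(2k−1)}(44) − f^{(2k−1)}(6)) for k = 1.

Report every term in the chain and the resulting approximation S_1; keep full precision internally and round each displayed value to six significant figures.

Integral: ∫_6^44 1/x^4 dx = 0.00153930.
Endpoint term: (f(6) + f(44))/2 = (0.000771605 + 2.66802e-07)/2 = 0.000385936.
Running total after boundary: 0.00192523.
k=1: B_{2}/(2)! × [f^{(1)}(44) − f^{(1)}(6)] = 1/12 × (-2.42547e-08 − (-0.000514403)) = 4.28649e-05.

S_1 ≈ 0.00196810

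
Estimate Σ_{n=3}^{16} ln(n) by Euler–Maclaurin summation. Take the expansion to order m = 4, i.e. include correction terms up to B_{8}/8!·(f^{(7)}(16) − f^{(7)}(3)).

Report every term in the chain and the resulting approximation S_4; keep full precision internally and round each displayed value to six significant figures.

S_4 ≈ 29.9787

Integral: ∫_3^16 ln(x) dx = 28.0656.
Endpoint term: (f(3) + f(16))/2 = (1.09861 + 2.77259)/2 = 1.93560.
Integral + boundary = 30.0012.
Order-1 term: 1/12 · (0.0625000 − 0.333333) = -0.0225694.
Running total after k=1: 29.9786.
Order-2 term: −1/720 · (0.000488281 − 0.0740741) = 0.000102202.
Running total after k=2: 29.9787.
Order-3 term: 1/30240 · (2.28882e-05 − 0.0987654) = -3.26530e-06.
Running total after k=3: 29.9787.
Order-4 term: −1/1209600 · (2.68221e-06 − 0.329218) = 2.72169e-07.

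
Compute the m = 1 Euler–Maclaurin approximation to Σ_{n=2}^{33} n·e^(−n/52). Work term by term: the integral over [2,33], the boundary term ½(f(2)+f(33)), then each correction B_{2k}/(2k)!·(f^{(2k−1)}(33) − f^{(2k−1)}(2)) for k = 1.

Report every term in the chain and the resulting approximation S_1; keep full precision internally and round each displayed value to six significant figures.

S_1 ≈ 368.483

∫_2^33 x·e^(−x/52) dx evaluates to 358.835.
Boundary: ½(f(2) + f(33)) = ½(1.92454 + 17.4946) = 9.70957.
Integral + boundary = 368.544.
Correction k=1: B_{2}/2! · (f^{(1)}(33) − f^{(1)}(2)) = 1/12 · (0.193705 − 0.925258) = -0.0609628.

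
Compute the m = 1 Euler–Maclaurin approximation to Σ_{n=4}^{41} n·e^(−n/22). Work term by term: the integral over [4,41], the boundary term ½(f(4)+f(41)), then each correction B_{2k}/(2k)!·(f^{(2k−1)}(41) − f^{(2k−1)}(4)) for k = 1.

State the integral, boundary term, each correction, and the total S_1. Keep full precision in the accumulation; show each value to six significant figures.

∫_4^41 x·e^(−x/22) dx evaluates to 261.928.
Endpoint term: (f(4) + f(41))/2 = (3.33501 + 6.35941)/2 = 4.84721.
Running total after boundary: 266.775.
k=1: B_{2}/(2)! × [f^{(1)}(41) − f^{(1)}(4)] = 1/12 × (-0.133957 − 0.682161) = -0.0680098.

S_1 ≈ 266.707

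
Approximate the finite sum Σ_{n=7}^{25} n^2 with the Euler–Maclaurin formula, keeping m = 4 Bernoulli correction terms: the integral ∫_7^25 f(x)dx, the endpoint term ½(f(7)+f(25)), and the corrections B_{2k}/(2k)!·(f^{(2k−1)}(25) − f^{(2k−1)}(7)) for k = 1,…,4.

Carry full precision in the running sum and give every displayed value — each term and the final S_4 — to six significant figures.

S_4 ≈ 5434.00

Integral: ∫_7^25 x^2 dx = 5094.00.
Boundary: ½(f(7) + f(25)) = ½(49.0000 + 625.000) = 337.000.
So far: 5431.00.
Order-1 term: 1/12 · (50.0000 − 14.0000) = 3.00000.
After k=1: 5434.00.
Order-2 term: −1/720 · (0.00000 − 0.00000) = 0.00000.
After k=2: 5434.00.
Order-3 term: 1/30240 · (0.00000 − 0.00000) = 0.00000.
After k=3: 5434.00.
Order-4 term: −1/1209600 · (0.00000 − 0.00000) = 0.00000.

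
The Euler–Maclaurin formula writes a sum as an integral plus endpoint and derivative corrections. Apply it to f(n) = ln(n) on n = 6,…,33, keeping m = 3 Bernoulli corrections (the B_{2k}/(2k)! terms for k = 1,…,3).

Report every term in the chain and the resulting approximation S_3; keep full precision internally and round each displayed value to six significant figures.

The integral term ∫_6^33 ln(x) dx = 77.6342.
Endpoint term: (f(6) + f(33))/2 = (1.79176 + 3.49651)/2 = 2.64413.
So far: 80.2783.
Correction k=1: B_{2}/2! · (f^{(1)}(33) − f^{(1)}(6)) = 1/12 · (0.0303030 − 0.166667) = -0.0113636.
After k=1: 80.2670.
Correction k=2: B_{4}/4! · (f^{(3)}(33) − f^{(3)}(6)) = −1/720 · (5.56529e-05 − 0.00925926) = 1.27828e-05.
After k=2: 80.2670.
Correction k=3: B_{6}/6! · (f^{(5)}(33) − f^{(5)}(6)) = 1/30240 · (6.13256e-07 − 0.00308642) = -1.02044e-07.

S_3 ≈ 80.2670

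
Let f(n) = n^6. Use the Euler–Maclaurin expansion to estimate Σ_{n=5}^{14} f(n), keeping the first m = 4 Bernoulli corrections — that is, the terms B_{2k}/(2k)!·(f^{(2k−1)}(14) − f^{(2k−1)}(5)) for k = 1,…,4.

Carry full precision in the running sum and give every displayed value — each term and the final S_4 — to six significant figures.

S_4 ≈ 1.90874e+07

∫_5^14 x^6 dx evaluates to 1.50479e+07.
½[f(5) + f(14)] = ½[15625.0 + 7.52954e+06] = 3.77258e+06.
Running total after boundary: 1.88205e+07.
Correction k=1: B_{2}/2! · (f^{(1)}(14) − f^{(1)}(5)) = 1/12 · (3.22694e+06 − 18750.0) = 267350.
Partial sum through k=1: 1.90878e+07.
Correction k=2: B_{4}/4! · (f^{(3)}(14) − f^{(3)}(5)) = −1/720 · (329280 − 15000.0) = -436.500.
Partial sum through k=2: 1.90874e+07.
Correction k=3: B_{6}/6! · (f^{(5)}(14) − f^{(5)}(5)) = 1/30240 · (10080.0 − 3600.00) = 0.214286.
Partial sum through k=3: 1.90874e+07.
Correction k=4: B_{8}/8! · (f^{(7)}(14) − f^{(7)}(5)) = −1/1209600 · (0.00000 − 0.00000) = 0.00000.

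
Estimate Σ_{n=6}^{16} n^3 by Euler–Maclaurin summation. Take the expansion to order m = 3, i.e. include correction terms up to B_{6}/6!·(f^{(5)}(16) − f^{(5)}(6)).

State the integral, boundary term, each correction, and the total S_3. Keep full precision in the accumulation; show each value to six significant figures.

∫_6^16 x^3 dx evaluates to 16060.0.
Boundary: ½(f(6) + f(16)) = ½(216.000 + 4096.00) = 2156.00.
Integral + boundary = 18216.0.
Correction k=1: B_{2}/2! · (f^{(1)}(16) − f^{(1)}(6)) = 1/12 · (768.000 − 108.000) = 55.0000.
After k=1: 18271.0.
Correction k=2: B_{4}/4! · (f^{(3)}(16) − f^{(3)}(6)) = −1/720 · (6.00000 − 6.00000) = 0.00000.
After k=2: 18271.0.
Correction k=3: B_{6}/6! · (f^{(5)}(16) − f^{(5)}(6)) = 1/30240 · (0.00000 − 0.00000) = 0.00000.

S_3 ≈ 18271.0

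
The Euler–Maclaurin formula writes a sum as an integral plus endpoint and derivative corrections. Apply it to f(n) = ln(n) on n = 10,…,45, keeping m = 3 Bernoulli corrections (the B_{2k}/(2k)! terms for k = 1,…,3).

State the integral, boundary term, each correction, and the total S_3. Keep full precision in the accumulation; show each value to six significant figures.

S_3 ≈ 116.322

The integral term ∫_10^45 ln(x) dx = 113.274.
½[f(10) + f(45)] = ½[2.30259 + 3.80666] = 3.05462.
Integral + boundary = 116.329.
k=1: B_{2}/(2)! × [f^{(1)}(45) − f^{(1)}(10)] = 1/12 × (0.0222222 − 0.100000) = -0.00648148.
Partial sum through k=1: 116.322.
k=2: B_{4}/(4)! × [f^{(3)}(45) − f^{(3)}(10)] = −1/720 × (2.19479e-05 − 0.00200000) = 2.74729e-06.
Partial sum through k=2: 116.322.
k=3: B_{6}/(6)! × [f^{(5)}(45) − f^{(5)}(10)] = 1/30240 × (1.30061e-07 − 0.000240000) = -7.93221e-09.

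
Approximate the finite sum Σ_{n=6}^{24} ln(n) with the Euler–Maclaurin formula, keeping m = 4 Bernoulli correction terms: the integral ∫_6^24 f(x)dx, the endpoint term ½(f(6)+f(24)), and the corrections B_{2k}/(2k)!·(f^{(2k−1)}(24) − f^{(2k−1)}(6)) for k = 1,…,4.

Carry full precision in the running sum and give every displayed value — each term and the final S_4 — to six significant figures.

∫_6^24 ln(x) dx evaluates to 47.5227.
Endpoint term: (f(6) + f(24))/2 = (1.79176 + 3.17805)/2 = 2.48491.
So far: 50.0076.
Order-1 term: 1/12 · (0.0416667 − 0.166667) = -0.0104167.
Partial sum through k=1: 49.9972.
Order-2 term: −1/720 · (0.000144676 − 0.00925926) = 1.26591e-05.
Partial sum through k=2: 49.9972.
Order-3 term: 1/30240 · (3.01408e-06 − 0.00308642) = -1.01964e-07.
Partial sum through k=3: 49.9972.
Order-4 term: −1/1209600 · (1.56983e-07 − 0.00257202) = 2.12621e-09.

S_4 ≈ 49.9972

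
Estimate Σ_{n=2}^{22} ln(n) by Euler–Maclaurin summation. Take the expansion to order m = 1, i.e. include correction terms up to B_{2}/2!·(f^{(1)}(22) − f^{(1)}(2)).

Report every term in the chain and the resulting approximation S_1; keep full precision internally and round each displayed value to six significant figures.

Integral: ∫_2^22 ln(x) dx = 46.6166.
Boundary: ½(f(2) + f(22)) = ½(0.693147 + 3.09104) = 1.89209.
Running total after boundary: 48.5087.
k=1: B_{2}/(2)! × [f^{(1)}(22) − f^{(1)}(2)] = 1/12 × (0.0454545 − 0.500000) = -0.0378788.

S_1 ≈ 48.4709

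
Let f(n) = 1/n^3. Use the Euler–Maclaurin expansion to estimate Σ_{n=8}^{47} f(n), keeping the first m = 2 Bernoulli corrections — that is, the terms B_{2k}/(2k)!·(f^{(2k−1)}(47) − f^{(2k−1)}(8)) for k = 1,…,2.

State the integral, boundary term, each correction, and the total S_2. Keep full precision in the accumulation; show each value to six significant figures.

Integral: ∫_8^47 1/x^3 dx = 0.00758615.
Boundary: ½(f(8) + f(47)) = ½(0.00195312 + 9.63178e-06) = 0.000981378.
Running total after boundary: 0.00856753.
Correction k=1: B_{2}/2! · (f^{(1)}(47) − f^{(1)}(8)) = 1/12 · (-6.14794e-07 − (-0.000732422)) = 6.09839e-05.
Running total after k=1: 0.00862852.
Correction k=2: B_{4}/4! · (f^{(3)}(47) − f^{(3)}(8)) = −1/720 · (-5.56627e-09 − (-0.000228882)) = -3.17884e-07.

S_2 ≈ 0.00862820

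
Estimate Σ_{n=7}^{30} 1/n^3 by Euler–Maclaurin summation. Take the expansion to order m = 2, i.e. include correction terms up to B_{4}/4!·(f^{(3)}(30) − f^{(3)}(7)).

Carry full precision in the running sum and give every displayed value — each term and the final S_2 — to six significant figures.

∫_7^30 1/x^3 dx evaluates to 0.00964853.
Endpoint term: (f(7) + f(30))/2 = (0.00291545 + 3.70370e-05)/2 = 0.00147624.
Integral + boundary = 0.0111248.
k=1: B_{2}/(2)! × [f^{(1)}(30) − f^{(1)}(7)] = 1/12 × (-3.70370e-06 − (-0.00124948)) = 0.000103815.
Running total after k=1: 0.0112286.
k=2: B_{4}/(4)! × [f^{(3)}(30) − f^{(3)}(7)] = −1/720 × (-8.23045e-08 − (-0.000509992)) = -7.08207e-07.

S_2 ≈ 0.0112279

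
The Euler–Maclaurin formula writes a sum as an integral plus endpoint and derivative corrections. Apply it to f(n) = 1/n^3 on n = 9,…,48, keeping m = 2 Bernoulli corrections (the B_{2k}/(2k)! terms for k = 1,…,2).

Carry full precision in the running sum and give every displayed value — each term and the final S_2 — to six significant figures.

S_2 ≈ 0.00668412

Integral: ∫_9^48 1/x^3 dx = 0.00595583.
½[f(9) + f(48)] = ½[0.00137174 + 9.04225e-06] = 0.000690392.
Running total after boundary: 0.00664622.
Order-1 term: 1/12 · (-5.65140e-07 − (-0.000457247)) = 3.80569e-05.
After k=1: 0.00668427.
Order-2 term: −1/720 · (-4.90573e-09 − (-0.000112901)) = -1.56800e-07.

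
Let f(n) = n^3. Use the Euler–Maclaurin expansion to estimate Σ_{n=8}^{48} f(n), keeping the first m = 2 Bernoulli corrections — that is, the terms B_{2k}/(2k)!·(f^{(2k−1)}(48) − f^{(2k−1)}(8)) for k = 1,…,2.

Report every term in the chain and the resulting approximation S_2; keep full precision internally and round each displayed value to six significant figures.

Integral: ∫_8^48 x^3 dx = 1.32608e+06.
Endpoint term: (f(8) + f(48))/2 = (512.000 + 110592)/2 = 55552.0.
Running total after boundary: 1.38163e+06.
k=1: B_{2}/(2)! × [f^{(1)}(48) − f^{(1)}(8)] = 1/12 × (6912.00 − 192.000) = 560.000.
Running total after k=1: 1.38219e+06.
k=2: B_{4}/(4)! × [f^{(3)}(48) − f^{(3)}(8)] = −1/720 × (6.00000 − 6.00000) = 0.00000.

S_2 ≈ 1.38219e+06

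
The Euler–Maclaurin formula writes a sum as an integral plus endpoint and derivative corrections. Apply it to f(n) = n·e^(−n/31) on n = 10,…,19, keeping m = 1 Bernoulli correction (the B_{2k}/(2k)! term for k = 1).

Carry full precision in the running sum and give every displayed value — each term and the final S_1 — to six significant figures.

S_1 ≈ 89.5493

The integral term ∫_10^19 x·e^(−x/31) dx = 80.8044.
Boundary: ½(f(10) + f(19)) = ½(7.24278 + 10.2937) = 8.76826.
Integral + boundary = 89.5727.
k=1: B_{2}/(2)! × [f^{(1)}(19) − f^{(1)}(10)] = 1/12 × (0.209720 − 0.490640) = -0.0234100.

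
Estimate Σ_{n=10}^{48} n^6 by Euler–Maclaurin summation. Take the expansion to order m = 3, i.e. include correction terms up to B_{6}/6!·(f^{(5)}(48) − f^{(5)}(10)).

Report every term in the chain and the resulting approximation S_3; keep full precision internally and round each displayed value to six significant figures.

S_3 ≈ 9.01086e+10

The integral term ∫_10^48 x^6 dx = 8.38655e+10.
Boundary: ½(f(10) + f(48)) = ½(1.00000e+06 + 1.22306e+10) = 6.11580e+09.
So far: 8.99813e+10.
Correction k=1: B_{2}/2! · (f^{(1)}(48) − f^{(1)}(10)) = 1/12 · (1.52882e+09 − 600000) = 1.27352e+08.
Running total after k=1: 9.01086e+10.
Correction k=2: B_{4}/4! · (f^{(3)}(48) − f^{(3)}(10)) = −1/720 · (1.32710e+07 − 120000) = -18265.3.
Running total after k=2: 9.01086e+10.
Correction k=3: B_{6}/6! · (f^{(5)}(48) − f^{(5)}(10)) = 1/30240 · (34560.0 − 7200.00) = 0.904762.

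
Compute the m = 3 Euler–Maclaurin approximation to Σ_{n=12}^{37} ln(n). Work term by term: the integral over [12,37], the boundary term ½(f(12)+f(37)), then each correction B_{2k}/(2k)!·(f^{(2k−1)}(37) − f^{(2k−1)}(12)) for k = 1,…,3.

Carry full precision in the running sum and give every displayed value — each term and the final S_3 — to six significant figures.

S_3 ≈ 81.8283

The integral term ∫_12^37 ln(x) dx = 78.7851.
Endpoint term: (f(12) + f(37))/2 = (2.48491 + 3.61092)/2 = 3.04791.
Running total after boundary: 81.8330.
k=1: B_{2}/(2)! × [f^{(1)}(37) − f^{(1)}(12)] = 1/12 × (0.0270270 − 0.0833333) = -0.00469219.
Running total after k=1: 81.8283.
k=2: B_{4}/(4)! × [f^{(3)}(37) − f^{(3)}(12)] = −1/720 × (3.94843e-05 − 0.00115741) = 1.55267e-06.
Running total after k=2: 81.8283.
k=3: B_{6}/(6)! × [f^{(5)}(37) − f^{(5)}(12)] = 1/30240 × (3.46101e-07 − 9.64506e-05) = -3.17806e-09.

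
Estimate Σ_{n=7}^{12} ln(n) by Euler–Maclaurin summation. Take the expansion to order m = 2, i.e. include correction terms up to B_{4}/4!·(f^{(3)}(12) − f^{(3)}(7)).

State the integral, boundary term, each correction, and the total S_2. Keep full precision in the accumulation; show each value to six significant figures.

S_2 ≈ 13.4080

The integral term ∫_7^12 ln(x) dx = 11.1975.
½[f(7) + f(12)] = ½[1.94591 + 2.48491] = 2.21541.
Running total after boundary: 13.4129.
Correction k=1: B_{2}/2! · (f^{(1)}(12) − f^{(1)}(7)) = 1/12 · (0.0833333 − 0.142857) = -0.00496032.
Partial sum through k=1: 13.4080.
Correction k=2: B_{4}/4! · (f^{(3)}(12) − f^{(3)}(7)) = −1/720 · (0.00115741 − 0.00583090) = 6.49097e-06.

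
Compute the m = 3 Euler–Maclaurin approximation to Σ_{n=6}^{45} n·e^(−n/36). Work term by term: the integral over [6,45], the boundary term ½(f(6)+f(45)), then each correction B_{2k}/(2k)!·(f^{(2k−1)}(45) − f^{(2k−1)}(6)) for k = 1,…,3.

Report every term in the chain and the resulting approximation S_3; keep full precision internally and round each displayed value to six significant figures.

S_3 ≈ 453.353

Integral: ∫_6^45 x·e^(−x/36) dx = 444.432.
½[f(6) + f(45)] = ½[5.07889 + 12.8927] = 8.98580.
Integral + boundary = 453.418.
Correction k=1: B_{2}/2! · (f^{(1)}(45) − f^{(1)}(6)) = 1/12 · (-0.0716262 − 0.705401) = -0.0647523.
Running total after k=1: 453.353.
Correction k=2: B_{4}/4! · (f^{(3)}(45) − f^{(3)}(6)) = −1/720 · (0.000386870 − 0.00185059) = 2.03294e-06.
Running total after k=2: 453.353.
Correction k=3: B_{6}/6! · (f^{(5)}(45) − f^{(5)}(6)) = 1/30240 · (6.39666e-07 − 2.43587e-06) = -5.93983e-11.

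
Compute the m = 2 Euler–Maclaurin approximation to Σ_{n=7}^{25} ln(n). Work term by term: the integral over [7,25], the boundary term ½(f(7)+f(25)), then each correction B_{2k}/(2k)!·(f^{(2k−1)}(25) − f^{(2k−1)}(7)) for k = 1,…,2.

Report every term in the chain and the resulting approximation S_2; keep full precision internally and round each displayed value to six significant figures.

The integral term ∫_7^25 ln(x) dx = 48.8505.
Endpoint term: (f(7) + f(25))/2 = (1.94591 + 3.21888)/2 = 2.58239.
Running total after boundary: 51.4329.
k=1: B_{2}/(2)! × [f^{(1)}(25) − f^{(1)}(7)] = 1/12 × (0.0400000 − 0.142857) = -0.00857143.
After k=1: 51.4243.
k=2: B_{4}/(4)! × [f^{(3)}(25) − f^{(3)}(7)] = −1/720 × (0.000128000 − 0.00583090) = 7.92070e-06.

S_2 ≈ 51.4244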